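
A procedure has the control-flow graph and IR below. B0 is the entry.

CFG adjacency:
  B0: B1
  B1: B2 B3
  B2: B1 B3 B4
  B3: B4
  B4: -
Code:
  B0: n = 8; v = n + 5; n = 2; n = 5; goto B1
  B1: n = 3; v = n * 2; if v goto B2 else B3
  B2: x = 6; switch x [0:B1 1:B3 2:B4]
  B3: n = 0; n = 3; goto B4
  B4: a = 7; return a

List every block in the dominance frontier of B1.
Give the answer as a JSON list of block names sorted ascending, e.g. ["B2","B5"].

idom tree: B1←B0 B2←B1 B3←B1 B4←B1
Join-block Dom:
  B1: preds {B0,B2}: {B0} ∩ {B0,B1,B2} = {B0}; idom=B0
  B3: preds {B1,B2}: {B0,B1} ∩ {B0,B1,B2} = {B0,B1}; idom=B1
  B4: preds {B2,B3}: {B0,B1,B2} ∩ {B0,B1,B3} = {B0,B1}; idom=B1

DF derivation:
  B1←B0: walk · to B0
  B1←B2: walk B2→B1 to B0
  B3←B1: walk · to B1
  B3←B2: walk B2 to B1
  B4←B2: walk B2 to B1
  B4←B3: walk B3 to B1
  DF(B0)=∅
  DF(B1)={B1}
  DF(B2)={B1,B3,B4}
  DF(B3)={B4}
  DF(B4)=∅

DF(B1) = ["B1"]

Answer: ["B1"]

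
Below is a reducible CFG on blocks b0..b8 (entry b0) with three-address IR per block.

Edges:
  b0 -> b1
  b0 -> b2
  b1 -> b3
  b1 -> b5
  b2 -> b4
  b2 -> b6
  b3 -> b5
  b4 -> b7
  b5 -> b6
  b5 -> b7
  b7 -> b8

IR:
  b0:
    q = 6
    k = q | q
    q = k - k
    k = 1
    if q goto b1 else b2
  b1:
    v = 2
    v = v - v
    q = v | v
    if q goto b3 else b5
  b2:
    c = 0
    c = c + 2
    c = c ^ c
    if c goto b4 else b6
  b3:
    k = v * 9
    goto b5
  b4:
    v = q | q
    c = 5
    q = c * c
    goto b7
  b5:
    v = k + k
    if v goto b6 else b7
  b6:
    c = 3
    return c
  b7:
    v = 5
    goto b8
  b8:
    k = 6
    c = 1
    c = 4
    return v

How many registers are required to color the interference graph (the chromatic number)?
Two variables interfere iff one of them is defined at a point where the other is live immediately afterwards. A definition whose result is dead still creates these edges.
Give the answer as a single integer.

Per-block:
  b0 def {k,q} use ∅
  b1 def {q,v} use ∅
  b2 def {c} use ∅
  b3 def {k} use {v}
  b4 def {c,q,v} use {q}
  b5 def {v} use {k}
  b6 def {c} use ∅
  b7 def {v} use ∅
  b8 def {c,k} use {v}

Liveness:
  b0: in=∅ out={k,q}
  b1: in={k} out={k,v}
  b2: in={q} out={q}
  b3: in={v} out={k}
  b4: in={q} out=∅
  b5: in={k} out=∅
  b6: in=∅ out=∅
  b7: in=∅ out={v}
  b8: in={v} out=∅

Interfere edges:
  c↔{q,v}
  k↔{q,v}
  q↔{c,k,v}
  v↔{c,k,q}

Registers:
  lower bound: {c,q,v} mutually conflict ⇒ χ ≥ 3
  3-colouring: R0={q}  R1={v}  R2={c,k}
  χ = 3

Answer: 3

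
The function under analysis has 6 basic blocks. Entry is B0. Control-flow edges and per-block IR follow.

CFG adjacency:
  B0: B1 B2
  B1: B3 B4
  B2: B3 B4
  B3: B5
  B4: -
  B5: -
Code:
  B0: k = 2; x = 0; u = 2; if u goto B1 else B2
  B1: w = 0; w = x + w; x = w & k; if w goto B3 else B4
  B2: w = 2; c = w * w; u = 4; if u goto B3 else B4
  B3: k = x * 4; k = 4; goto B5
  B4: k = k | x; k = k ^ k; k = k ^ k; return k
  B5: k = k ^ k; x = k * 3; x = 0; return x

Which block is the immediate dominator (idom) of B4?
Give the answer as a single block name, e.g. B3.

idom tree: B1←B0 B2←B0 B3←B0 B4←B0 B5←B3
Dom at joins:
  B3: preds {B1,B2}: {B0,B1} ∩ {B0,B2} = {B0}; idom=B0
  B4: preds {B1,B2}: {B0,B1} ∩ {B0,B2} = {B0}; idom=B0

idom(B4) = B0

Answer: B0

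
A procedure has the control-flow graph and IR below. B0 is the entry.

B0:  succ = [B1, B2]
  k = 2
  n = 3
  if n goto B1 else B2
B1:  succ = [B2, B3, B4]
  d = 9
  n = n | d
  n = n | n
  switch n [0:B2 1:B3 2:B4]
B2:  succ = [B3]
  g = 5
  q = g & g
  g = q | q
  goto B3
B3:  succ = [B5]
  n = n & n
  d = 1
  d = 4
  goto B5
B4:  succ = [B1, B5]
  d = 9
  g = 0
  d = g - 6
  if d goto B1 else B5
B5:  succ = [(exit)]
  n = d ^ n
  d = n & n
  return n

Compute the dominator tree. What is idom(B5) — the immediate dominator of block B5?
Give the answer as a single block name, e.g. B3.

idom tree: B1←B0 B2←B0 B3←B0 B4←B1 B5←B0
Join-block Dom:
  B1: preds {B0,B4}: {B0} ∩ {B0,B1,B4} = {B0}; idom=B0
  B2: preds {B0,B1}: {B0} ∩ {B0,B1} = {B0}; idom=B0
  B3: preds {B1,B2}: {B0,B1} ∩ {B0,B2} = {B0}; idom=B0
  B5: preds {B3,B4}: {B0,B3} ∩ {B0,B1,B4} = {B0}; idom=B0

idom(B5) = B0

Answer: B0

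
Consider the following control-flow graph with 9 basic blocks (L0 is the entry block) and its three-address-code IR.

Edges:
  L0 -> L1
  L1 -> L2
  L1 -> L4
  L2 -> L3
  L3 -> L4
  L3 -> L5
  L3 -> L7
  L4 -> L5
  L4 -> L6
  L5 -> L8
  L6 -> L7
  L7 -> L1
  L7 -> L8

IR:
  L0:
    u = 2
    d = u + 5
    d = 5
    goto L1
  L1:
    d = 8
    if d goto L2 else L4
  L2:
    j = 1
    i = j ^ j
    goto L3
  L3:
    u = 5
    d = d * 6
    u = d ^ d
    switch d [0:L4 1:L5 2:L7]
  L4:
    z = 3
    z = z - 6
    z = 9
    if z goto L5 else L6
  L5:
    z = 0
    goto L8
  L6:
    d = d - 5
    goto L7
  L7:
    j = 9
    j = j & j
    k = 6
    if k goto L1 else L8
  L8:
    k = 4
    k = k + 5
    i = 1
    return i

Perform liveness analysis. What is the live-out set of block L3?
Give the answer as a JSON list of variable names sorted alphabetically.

Answer: ["d"]

Working:
Per-block:
  L0 def {d,u} use ∅
  L1 def {d} use ∅
  L2 def {i,j} use ∅
  L3 def {d,u} use {d}
  L4 def {z} use ∅
  L5 def {z} use ∅
  L6 def {d} use {d}
  L7 def {j,k} use ∅
  L8 def {i,k} use ∅

Liveness:
  L0: in=∅ out=∅
  L1: in=∅ out={d}
  L2: in={d} out={d}
  L3: in={d} out={d}
  L4: in={d} out={d}
  L5: in=∅ out=∅
  L6: in={d} out=∅
  L7: in=∅ out=∅
  L8: in=∅ out=∅

live-out(L3) = ["d"]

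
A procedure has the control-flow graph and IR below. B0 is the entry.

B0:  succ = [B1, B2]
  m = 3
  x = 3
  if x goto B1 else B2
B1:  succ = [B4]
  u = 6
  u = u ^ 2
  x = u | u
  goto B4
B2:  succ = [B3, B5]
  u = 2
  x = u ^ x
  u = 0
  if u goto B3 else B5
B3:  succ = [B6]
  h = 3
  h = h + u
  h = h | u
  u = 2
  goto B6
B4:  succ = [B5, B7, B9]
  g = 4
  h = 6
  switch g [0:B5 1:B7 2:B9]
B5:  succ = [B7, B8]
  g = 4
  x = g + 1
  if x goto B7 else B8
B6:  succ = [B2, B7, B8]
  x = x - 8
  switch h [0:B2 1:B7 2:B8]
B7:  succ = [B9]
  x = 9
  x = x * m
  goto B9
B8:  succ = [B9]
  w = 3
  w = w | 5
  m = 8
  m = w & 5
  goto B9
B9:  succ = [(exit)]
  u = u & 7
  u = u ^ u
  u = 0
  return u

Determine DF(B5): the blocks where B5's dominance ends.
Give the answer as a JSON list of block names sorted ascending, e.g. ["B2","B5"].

idom tree: B1←B0 B2←B0 B3←B2 B4←B1 B5←B0 B6←B3 B7←B0 B8←B0 B9←B0
Join-block Dom:
  B2: preds {B0,B6}: {B0} ∩ {B0,B2,B3,B6} = {B0}; idom=B0
  B5: preds {B2,B4}: {B0,B2} ∩ {B0,B1,B4} = {B0}; idom=B0
  B7: preds {B4,B5,B6}: {B0,B1,B4} ∩ {B0,B5} ∩ {B0,B2,B3,B6} = {B0}; idom=B0
  B8: preds {B5,B6}: {B0,B5} ∩ {B0,B2,B3,B6} = {B0}; idom=B0
  B9: preds {B4,B7,B8}: {B0,B1,B4} ∩ {B0,B7} ∩ {B0,B8} = {B0}; idom=B0

DF walk-up:
  join B2 pred B0: · stop@B0
  join B2 pred B6: B6→B3→B2 stop@B0
  join B5 pred B2: B2 stop@B0
  join B5 pred B4: B4→B1 stop@B0
  join B7 pred B4: B4→B1 stop@B0
  join B7 pred B5: B5 stop@B0
  join B7 pred B6: B6→B3→B2 stop@B0
  join B8 pred B5: B5 stop@B0
  join B8 pred B6: B6→B3→B2 stop@B0
  join B9 pred B4: B4→B1 stop@B0
  join B9 pred B7: B7 stop@B0
  join B9 pred B8: B8 stop@B0
  B0: DF=∅
  B1: DF={B5,B7,B9}
  B2: DF={B2,B5,B7,B8}
  B3: DF={B2,B7,B8}
  B4: DF={B5,B7,B9}
  B5: DF={B7,B8}
  B6: DF={B2,B7,B8}
  B7: DF={B9}
  B8: DF={B9}
  B9: DF=∅

DF(B5) = ["B7", "B8"]

Answer: ["B7", "B8"]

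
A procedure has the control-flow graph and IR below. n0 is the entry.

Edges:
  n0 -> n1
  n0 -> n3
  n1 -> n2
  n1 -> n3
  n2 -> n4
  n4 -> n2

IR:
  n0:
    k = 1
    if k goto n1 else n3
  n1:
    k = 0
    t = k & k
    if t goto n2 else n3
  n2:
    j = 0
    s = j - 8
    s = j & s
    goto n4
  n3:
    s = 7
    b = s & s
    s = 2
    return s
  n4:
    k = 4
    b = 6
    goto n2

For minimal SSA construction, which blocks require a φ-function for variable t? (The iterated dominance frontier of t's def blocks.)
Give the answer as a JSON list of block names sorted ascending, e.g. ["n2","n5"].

Answer: ["n3"]

Derivation:
idom tree: n1←n0 n2←n1 n3←n0 n4←n2
Join-block Dom:
  n2: preds {n1,n4}: {n0,n1} ∩ {n0,n1,n2,n4} = {n0,n1}; idom=n1
  n3: preds {n0,n1}: {n0} ∩ {n0,n1} = {n0}; idom=n0

DF walk-up:
  n2←n1: walk · to n1
  n2←n4: walk n4→n2 to n1
  n3←n0: walk · to n0
  n3←n1: walk n1 to n0
  n0 → ∅
  n1 → {n3}
  n2 → {n2}
  n3 → ∅
  n4 → {n2}

φ for t: defs {n1}
  DF⁺ = {n3}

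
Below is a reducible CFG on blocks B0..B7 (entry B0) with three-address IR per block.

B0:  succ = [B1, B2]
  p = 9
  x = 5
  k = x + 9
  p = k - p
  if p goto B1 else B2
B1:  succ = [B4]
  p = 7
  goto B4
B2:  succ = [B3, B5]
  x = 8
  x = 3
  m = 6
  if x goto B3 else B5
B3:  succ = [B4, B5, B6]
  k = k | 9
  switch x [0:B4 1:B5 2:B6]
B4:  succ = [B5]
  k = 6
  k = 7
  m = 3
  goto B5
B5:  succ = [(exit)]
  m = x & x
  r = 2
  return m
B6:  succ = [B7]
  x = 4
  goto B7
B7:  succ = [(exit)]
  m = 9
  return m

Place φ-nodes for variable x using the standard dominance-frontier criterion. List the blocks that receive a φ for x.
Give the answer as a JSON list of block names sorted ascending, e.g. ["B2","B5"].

Answer: ["B4", "B5"]

Derivation:
idom tree: B1←B0 B2←B0 B3←B2 B4←B0 B5←B0 B6←B3 B7←B6
Join-block Dom:
  B4: preds {B1,B3}: {B0,B1} ∩ {B0,B2,B3} = {B0}; idom=B0
  B5: preds {B2,B3,B4}: {B0,B2} ∩ {B0,B2,B3} ∩ {B0,B4} = {B0}; idom=B0

DF derivation:
  join B4 pred B1: B1 stop@B0
  join B4 pred B3: B3→B2 stop@B0
  join B5 pred B2: B2 stop@B0
  join B5 pred B3: B3→B2 stop@B0
  join B5 pred B4: B4 stop@B0
  DF(B0)=∅
  DF(B1)={B4}
  DF(B2)={B4,B5}
  DF(B3)={B4,B5}
  DF(B4)={B5}
  DF(B5)=∅
  DF(B6)=∅
  DF(B7)=∅

φ for x: defs {B0,B2,B6}
  DF⁺ = {B4,B5}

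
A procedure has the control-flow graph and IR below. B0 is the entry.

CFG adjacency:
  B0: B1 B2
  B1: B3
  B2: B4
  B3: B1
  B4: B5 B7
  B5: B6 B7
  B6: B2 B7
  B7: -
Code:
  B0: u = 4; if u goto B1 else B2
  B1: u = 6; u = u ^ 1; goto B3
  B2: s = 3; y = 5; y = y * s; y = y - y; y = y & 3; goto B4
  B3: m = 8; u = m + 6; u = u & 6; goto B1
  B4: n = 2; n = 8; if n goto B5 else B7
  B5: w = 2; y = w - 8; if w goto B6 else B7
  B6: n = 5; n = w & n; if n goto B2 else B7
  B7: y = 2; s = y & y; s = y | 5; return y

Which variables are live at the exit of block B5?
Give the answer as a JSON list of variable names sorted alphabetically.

Answer: ["w"]

Derivation:
Per-block:
  B0: {u} / ∅
  B1: {u} / ∅
  B2: {s,y} / ∅
  B3: {m,u} / ∅
  B4: {n} / ∅
  B5: {w,y} / ∅
  B6: {n} / {w}
  B7: {s,y} / ∅

Live sets:
  B0 li=∅ lo=∅
  B1 li=∅ lo=∅
  B2 li=∅ lo=∅
  B3 li=∅ lo=∅
  B4 li=∅ lo=∅
  B5 li=∅ lo={w}
  B6 li={w} lo=∅
  B7 li=∅ lo=∅

live-out(B5) = ["w"]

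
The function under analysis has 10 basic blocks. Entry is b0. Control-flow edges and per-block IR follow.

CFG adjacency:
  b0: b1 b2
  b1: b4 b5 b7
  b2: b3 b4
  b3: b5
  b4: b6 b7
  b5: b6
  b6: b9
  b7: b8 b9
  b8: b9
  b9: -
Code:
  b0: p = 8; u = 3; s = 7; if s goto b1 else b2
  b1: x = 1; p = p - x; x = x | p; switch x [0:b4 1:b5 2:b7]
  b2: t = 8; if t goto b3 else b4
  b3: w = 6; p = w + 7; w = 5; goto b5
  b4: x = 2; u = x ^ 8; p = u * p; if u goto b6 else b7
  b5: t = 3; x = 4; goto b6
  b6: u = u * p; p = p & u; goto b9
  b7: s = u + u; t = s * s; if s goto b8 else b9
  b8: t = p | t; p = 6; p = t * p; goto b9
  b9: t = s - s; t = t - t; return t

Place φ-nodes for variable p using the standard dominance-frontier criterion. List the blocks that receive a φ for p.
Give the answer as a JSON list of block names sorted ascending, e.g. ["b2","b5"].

Answer: ["b4", "b5", "b6", "b7", "b9"]

Working:
idom tree: b1←b0 b2←b0 b3←b2 b4←b0 b5←b0 b6←b0 b7←b0 b8←b7 b9←b0
Join-block Dom:
  b4: preds {b1,b2}: {b0,b1} ∩ {b0,b2} = {b0}; idom=b0
  b5: preds {b1,b3}: {b0,b1} ∩ {b0,b2,b3} = {b0}; idom=b0
  b6: preds {b4,b5}: {b0,b4} ∩ {b0,b5} = {b0}; idom=b0
  b7: preds {b1,b4}: {b0,b1} ∩ {b0,b4} = {b0}; idom=b0
  b9: preds {b6,b7,b8}: {b0,b6} ∩ {b0,b7} ∩ {b0,b7,b8} = {b0}; idom=b0

DF walk-up:
  join b4 pred b1: b1 stop@b0
  join b4 pred b2: b2 stop@b0
  join b5 pred b1: b1 stop@b0
  join b5 pred b3: b3→b2 stop@b0
  join b6 pred b4: b4 stop@b0
  join b6 pred b5: b5 stop@b0
  join b7 pred b1: b1 stop@b0
  join b7 pred b4: b4 stop@b0
  join b9 pred b6: b6 stop@b0
  join b9 pred b7: b7 stop@b0
  join b9 pred b8: b8→b7 stop@b0
  DF(b0)=∅
  DF(b1)={b4,b5,b7}
  DF(b2)={b4,b5}
  DF(b3)={b5}
  DF(b4)={b6,b7}
  DF(b5)={b6}
  DF(b6)={b9}
  DF(b7)={b9}
  DF(b8)={b9}
  DF(b9)=∅

φ for p: defs {b0,b1,b3,b4,b6,b8}
  DF⁺ = {b4,b5,b6,b7,b9}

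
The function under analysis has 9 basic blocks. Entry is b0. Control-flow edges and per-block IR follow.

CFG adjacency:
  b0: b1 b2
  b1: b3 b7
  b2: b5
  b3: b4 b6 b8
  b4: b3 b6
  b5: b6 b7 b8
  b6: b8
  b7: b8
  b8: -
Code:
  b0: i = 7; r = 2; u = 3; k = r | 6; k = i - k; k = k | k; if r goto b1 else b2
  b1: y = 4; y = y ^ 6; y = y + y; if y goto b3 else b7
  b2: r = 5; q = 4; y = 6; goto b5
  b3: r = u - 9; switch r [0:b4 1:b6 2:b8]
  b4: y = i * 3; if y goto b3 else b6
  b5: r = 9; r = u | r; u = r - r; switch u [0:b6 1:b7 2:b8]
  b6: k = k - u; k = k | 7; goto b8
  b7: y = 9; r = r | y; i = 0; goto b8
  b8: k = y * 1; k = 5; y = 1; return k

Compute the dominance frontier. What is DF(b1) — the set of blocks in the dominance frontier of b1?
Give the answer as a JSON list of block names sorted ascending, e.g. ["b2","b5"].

Answer: ["b6", "b7", "b8"]

Working:
idom tree: b1←b0 b2←b0 b3←b1 b4←b3 b5←b2 b6←b0 b7←b0 b8←b0
Join-block Dom:
  b3: preds {b1,b4}: {b0,b1} ∩ {b0,b1,b3,b4} = {b0,b1}; idom=b1
  b6: preds {b3,b4,b5}: {b0,b1,b3} ∩ {b0,b1,b3,b4} ∩ {b0,b2,b5} = {b0}; idom=b0
  b7: preds {b1,b5}: {b0,b1} ∩ {b0,b2,b5} = {b0}; idom=b0
  b8: preds {b3,b5,b6,b7}: {b0,b1,b3} ∩ {b0,b2,b5} ∩ {b0,b6} ∩ {b0,b7} = {b0}; idom=b0

Frontier:
  b3←b1: walk · to b1
  b3←b4: walk b4→b3 to b1
  b6←b3: walk b3→b1 to b0
  b6←b4: walk b4→b3→b1 to b0
  b6←b5: walk b5→b2 to b0
  b7←b1: walk b1 to b0
  b7←b5: walk b5→b2 to b0
  b8←b3: walk b3→b1 to b0
  b8←b5: walk b5→b2 to b0
  b8←b6: walk b6 to b0
  b8←b7: walk b7 to b0
  b0 → ∅
  b1 → {b6,b7,b8}
  b2 → {b6,b7,b8}
  b3 → {b3,b6,b8}
  b4 → {b3,b6}
  b5 → {b6,b7,b8}
  b6 → {b8}
  b7 → {b8}
  b8 → ∅

DF(b1) = ["b6", "b7", "b8"]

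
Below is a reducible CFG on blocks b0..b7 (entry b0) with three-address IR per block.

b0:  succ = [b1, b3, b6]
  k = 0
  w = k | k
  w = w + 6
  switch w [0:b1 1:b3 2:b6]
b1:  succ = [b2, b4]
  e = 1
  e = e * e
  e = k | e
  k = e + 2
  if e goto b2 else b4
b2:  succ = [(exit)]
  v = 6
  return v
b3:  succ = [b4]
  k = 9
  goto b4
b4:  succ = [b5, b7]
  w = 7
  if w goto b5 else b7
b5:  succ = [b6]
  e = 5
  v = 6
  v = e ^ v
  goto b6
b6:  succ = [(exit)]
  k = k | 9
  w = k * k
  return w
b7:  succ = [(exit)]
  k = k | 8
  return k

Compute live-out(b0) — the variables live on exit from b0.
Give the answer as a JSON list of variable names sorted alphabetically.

Answer: ["k"]

Working:
def/use:
  b0: {k,w} / ∅
  b1: {e,k} / {k}
  b2: {v} / ∅
  b3: {k} / ∅
  b4: {w} / ∅
  b5: {e,v} / ∅
  b6: {k,w} / {k}
  b7: {k} / {k}

Live sets:
  live b0: ∅→{k}
  live b1: {k}→{k}
  live b2: ∅→∅
  live b3: ∅→{k}
  live b4: {k}→{k}
  live b5: {k}→{k}
  live b6: {k}→∅
  live b7: {k}→∅

live-out(b0) = ["k"]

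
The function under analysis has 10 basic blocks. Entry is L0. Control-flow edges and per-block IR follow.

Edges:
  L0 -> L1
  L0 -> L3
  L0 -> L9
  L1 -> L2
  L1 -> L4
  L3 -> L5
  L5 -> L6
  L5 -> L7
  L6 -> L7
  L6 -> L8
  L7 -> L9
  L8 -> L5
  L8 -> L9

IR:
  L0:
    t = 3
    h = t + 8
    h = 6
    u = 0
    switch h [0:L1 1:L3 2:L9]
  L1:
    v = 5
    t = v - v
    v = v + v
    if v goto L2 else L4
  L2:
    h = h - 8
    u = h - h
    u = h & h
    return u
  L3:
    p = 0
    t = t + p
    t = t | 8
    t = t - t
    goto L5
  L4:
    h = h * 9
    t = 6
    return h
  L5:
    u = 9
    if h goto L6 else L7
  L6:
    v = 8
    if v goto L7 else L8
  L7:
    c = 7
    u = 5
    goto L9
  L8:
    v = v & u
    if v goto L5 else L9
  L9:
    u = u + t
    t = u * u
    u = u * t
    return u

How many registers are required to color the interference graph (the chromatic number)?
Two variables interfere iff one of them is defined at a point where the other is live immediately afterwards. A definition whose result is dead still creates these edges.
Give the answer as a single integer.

Answer: 4

Derivation:
Block summaries:
  L0: {h,t,u} / ∅
  L1: {t,v} / ∅
  L2: {h,u} / {h}
  L3: {p,t} / {t}
  L4: {h,t} / {h}
  L5: {u} / {h}
  L6: {v} / ∅
  L7: {c,u} / ∅
  L8: {v} / {u,v}
  L9: {t,u} / {t,u}

Backward fixpoint:
  live L0: ∅→{h,t,u}
  live L1: {h}→{h}
  live L2: {h}→∅
  live L3: {h,t}→{h,t}
  live L4: {h}→∅
  live L5: {h,t}→{h,t,u}
  live L6: {h,t,u}→{h,t,u,v}
  live L7: {t}→{t,u}
  live L8: {h,t,u,v}→{h,t,u}
  live L9: {t,u}→∅

Conflict graph:
  c — {t}
  h — {p,t,u,v}
  p — {h,t}
  t — {c,h,p,u,v}
  u — {h,t,v}
  v — {h,t,u}

Colouring:
  lower bound: {h,t,u,v} mutually conflict ⇒ χ ≥ 4
  4-colouring: R0={t}  R1={c,h}  R2={p,u}  R3={v}
  χ = 4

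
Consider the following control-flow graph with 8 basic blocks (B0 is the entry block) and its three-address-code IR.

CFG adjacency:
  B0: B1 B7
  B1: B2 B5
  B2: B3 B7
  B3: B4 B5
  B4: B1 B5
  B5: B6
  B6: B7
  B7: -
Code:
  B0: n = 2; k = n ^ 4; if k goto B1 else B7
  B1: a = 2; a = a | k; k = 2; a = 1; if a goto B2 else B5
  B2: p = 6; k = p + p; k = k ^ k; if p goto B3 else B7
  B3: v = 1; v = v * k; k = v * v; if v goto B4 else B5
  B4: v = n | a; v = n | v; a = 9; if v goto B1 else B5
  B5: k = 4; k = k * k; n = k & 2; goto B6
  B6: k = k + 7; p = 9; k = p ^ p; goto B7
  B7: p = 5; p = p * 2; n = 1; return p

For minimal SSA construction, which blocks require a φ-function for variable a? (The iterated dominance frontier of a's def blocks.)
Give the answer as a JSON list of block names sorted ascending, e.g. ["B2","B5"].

idom tree: B1←B0 B2←B1 B3←B2 B4←B3 B5←B1 B6←B5 B7←B0
Dom∩ at merges:
  B1: preds {B0,B4}: {B0} ∩ {B0,B1,B2,B3,B4} = {B0}; idom=B0
  B5: preds {B1,B3,B4}: {B0,B1} ∩ {B0,B1,B2,B3} ∩ {B0,B1,B2,B3,B4} = {B0,B1}; idom=B1
  B7: preds {B0,B2,B6}: {B0} ∩ {B0,B1,B2} ∩ {B0,B1,B5,B6} = {B0}; idom=B0

DF derivation:
  B1←B0: walk · to B0
  B1←B4: walk B4→B3→B2→B1 to B0
  B5←B1: walk · to B1
  B5←B3: walk B3→B2 to B1
  B5←B4: walk B4→B3→B2 to B1
  B7←B0: walk · to B0
  B7←B2: walk B2→B1 to B0
  B7←B6: walk B6→B5→B1 to B0
  DF(B0)=∅
  DF(B1)={B1,B7}
  DF(B2)={B1,B5,B7}
  DF(B3)={B1,B5}
  DF(B4)={B1,B5}
  DF(B5)={B7}
  DF(B6)={B7}
  DF(B7)=∅

φ for a: defs {B1,B4}
  DF⁺ = {B1,B5,B7}

Answer: ["B1", "B5", "B7"]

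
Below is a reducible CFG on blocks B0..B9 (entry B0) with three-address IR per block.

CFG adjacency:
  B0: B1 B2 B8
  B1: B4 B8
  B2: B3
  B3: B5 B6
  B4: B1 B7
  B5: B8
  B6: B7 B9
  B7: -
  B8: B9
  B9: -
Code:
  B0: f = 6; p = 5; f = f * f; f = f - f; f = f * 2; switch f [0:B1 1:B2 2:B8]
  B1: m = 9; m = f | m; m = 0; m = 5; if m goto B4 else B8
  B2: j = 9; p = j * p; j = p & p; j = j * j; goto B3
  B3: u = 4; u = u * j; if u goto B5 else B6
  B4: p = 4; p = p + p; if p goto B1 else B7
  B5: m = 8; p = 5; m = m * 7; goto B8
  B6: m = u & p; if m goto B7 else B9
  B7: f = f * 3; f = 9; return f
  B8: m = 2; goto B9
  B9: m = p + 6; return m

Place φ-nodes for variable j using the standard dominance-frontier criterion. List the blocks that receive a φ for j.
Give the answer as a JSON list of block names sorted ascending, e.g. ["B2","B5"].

idom tree: B1←B0 B2←B0 B3←B2 B4←B1 B5←B3 B6←B3 B7←B0 B8←B0 B9←B0
Join-block Dom:
  B1: preds {B0,B4}: {B0} ∩ {B0,B1,B4} = {B0}; idom=B0
  B7: preds {B4,B6}: {B0,B1,B4} ∩ {B0,B2,B3,B6} = {B0}; idom=B0
  B8: preds {B0,B1,B5}: {B0} ∩ {B0,B1} ∩ {B0,B2,B3,B5} = {B0}; idom=B0
  B9: preds {B6,B8}: {B0,B2,B3,B6} ∩ {B0,B8} = {B0}; idom=B0

Frontier:
  join B1 pred B0: · stop@B0
  join B1 pred B4: B4→B1 stop@B0
  join B7 pred B4: B4→B1 stop@B0
  join B7 pred B6: B6→B3→B2 stop@B0
  join B8 pred B0: · stop@B0
  join B8 pred B1: B1 stop@B0
  join B8 pred B5: B5→B3→B2 stop@B0
  join B9 pred B6: B6→B3→B2 stop@B0
  join B9 pred B8: B8 stop@B0
  DF(B0)=∅
  DF(B1)={B1,B7,B8}
  DF(B2)={B7,B8,B9}
  DF(B3)={B7,B8,B9}
  DF(B4)={B1,B7}
  DF(B5)={B8}
  DF(B6)={B7,B9}
  DF(B7)=∅
  DF(B8)={B9}
  DF(B9)=∅

φ for j: defs {B2}
  DF⁺ = {B7,B8,B9}

Answer: ["B7", "B8", "B9"]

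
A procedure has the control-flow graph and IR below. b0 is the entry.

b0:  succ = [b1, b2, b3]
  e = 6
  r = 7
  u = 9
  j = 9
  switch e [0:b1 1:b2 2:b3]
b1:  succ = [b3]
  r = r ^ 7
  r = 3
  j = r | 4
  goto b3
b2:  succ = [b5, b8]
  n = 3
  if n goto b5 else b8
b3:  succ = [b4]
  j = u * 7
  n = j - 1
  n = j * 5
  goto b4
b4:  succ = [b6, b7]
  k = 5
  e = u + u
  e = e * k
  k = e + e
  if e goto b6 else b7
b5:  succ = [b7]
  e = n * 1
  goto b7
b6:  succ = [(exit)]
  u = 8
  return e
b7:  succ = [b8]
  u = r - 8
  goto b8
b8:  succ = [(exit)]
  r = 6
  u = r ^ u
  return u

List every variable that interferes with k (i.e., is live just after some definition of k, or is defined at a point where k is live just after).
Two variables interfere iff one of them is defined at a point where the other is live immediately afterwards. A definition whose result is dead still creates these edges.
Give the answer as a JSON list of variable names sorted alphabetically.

Answer: ["e", "r", "u"]

Working:
Block summaries:
  b0: {e,j,r,u} / ∅
  b1: {j,r} / {r}
  b2: {n} / ∅
  b3: {j,n} / {u}
  b4: {e,k} / {u}
  b5: {e} / {n}
  b6: {u} / {e}
  b7: {u} / {r}
  b8: {r,u} / {u}

Live sets:
  b0: in=∅ out={r,u}
  b1: in={r,u} out={r,u}
  b2: in={r,u} out={n,r,u}
  b3: in={r,u} out={r,u}
  b4: in={r,u} out={e,r}
  b5: in={n,r} out={r}
  b6: in={e} out=∅
  b7: in={r} out={u}
  b8: in={u} out=∅

Conflict graph:
  e↔{j,k,r,u}
  j↔{e,n,r,u}
  k↔{e,r,u}
  n↔{j,r,u}
  r↔{e,j,k,n,u}
  u↔{e,j,k,n,r}

N(k) = ["e", "r", "u"]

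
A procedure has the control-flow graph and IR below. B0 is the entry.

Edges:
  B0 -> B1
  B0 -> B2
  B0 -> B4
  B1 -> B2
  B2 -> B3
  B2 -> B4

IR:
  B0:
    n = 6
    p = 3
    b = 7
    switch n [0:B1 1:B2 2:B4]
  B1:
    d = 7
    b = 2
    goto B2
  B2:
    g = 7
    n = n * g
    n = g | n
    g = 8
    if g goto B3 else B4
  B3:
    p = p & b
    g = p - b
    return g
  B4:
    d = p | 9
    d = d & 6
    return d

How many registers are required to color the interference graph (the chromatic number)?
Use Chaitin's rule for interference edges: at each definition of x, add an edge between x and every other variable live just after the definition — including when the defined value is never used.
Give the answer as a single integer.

Answer: 4

Derivation:
Per-block:
  B0 def {b,n,p} use ∅
  B1 def {b,d} use ∅
  B2 def {g,n} use {n}
  B3 def {g,p} use {b,p}
  B4 def {d} use {p}

Backward fixpoint:
  live B0: ∅→{b,n,p}
  live B1: {n,p}→{b,n,p}
  live B2: {b,n,p}→{b,p}
  live B3: {b,p}→∅
  live B4: {p}→∅

Interference:
  b — {g,n,p}
  d — {n,p}
  g — {b,n,p}
  n — {b,d,g,p}
  p — {b,d,g,n}

Registers:
  lower bound: {b,g,n,p} mutually conflict ⇒ χ ≥ 4
  4-colouring: R0={n}  R1={p}  R2={b,d}  R3={g}
  χ = 4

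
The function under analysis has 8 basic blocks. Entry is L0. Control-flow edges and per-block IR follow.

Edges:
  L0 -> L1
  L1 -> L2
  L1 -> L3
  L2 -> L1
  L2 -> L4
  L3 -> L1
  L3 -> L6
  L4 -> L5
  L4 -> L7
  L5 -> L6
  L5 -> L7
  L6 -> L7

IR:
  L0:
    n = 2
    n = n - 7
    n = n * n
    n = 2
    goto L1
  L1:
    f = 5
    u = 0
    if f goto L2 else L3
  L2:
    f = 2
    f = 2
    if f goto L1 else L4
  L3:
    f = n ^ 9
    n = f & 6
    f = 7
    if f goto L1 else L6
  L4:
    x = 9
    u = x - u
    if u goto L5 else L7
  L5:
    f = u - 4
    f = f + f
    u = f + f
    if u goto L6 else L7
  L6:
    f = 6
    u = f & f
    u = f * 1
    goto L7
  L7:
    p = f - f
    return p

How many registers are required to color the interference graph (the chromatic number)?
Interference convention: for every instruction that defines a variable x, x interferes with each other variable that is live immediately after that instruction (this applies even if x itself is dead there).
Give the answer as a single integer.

Answer: 3

Analysis:
Block summaries:
  L0: {n} / ∅
  L1: {f,u} / ∅
  L2: {f} / ∅
  L3: {f,n} / {n}
  L4: {u,x} / {u}
  L5: {f,u} / {u}
  L6: {f,u} / ∅
  L7: {p} / {f}

Liveness:
  live L0: ∅→{n}
  live L1: {n}→{n,u}
  live L2: {n,u}→{f,n,u}
  live L3: {n}→{n}
  live L4: {f,u}→{f,u}
  live L5: {u}→{f}
  live L6: ∅→{f}
  live L7: {f}→∅

Interference:
  f: {n,u,x}
  n: {f,u}
  p: ∅
  u: {f,n,x}
  x: {f,u}

Chromatic number:
  lower bound: {f,n,u} mutually conflict ⇒ χ ≥ 3
  3-colouring: r0={f,p}  r1={u}  r2={n,x}
  χ = 3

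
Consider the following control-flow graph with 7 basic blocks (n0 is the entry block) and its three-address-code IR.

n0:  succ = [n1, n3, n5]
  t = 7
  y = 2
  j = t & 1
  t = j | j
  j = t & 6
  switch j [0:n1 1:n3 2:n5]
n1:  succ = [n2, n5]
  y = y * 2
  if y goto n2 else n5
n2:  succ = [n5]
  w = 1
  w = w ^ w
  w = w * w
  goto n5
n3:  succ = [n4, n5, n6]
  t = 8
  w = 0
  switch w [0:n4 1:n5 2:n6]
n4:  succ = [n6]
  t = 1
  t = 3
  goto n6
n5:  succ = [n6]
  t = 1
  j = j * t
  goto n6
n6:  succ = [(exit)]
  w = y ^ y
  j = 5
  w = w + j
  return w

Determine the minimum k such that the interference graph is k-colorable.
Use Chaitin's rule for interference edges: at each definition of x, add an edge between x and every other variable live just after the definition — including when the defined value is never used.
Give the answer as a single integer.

Answer: 3

Working:
Per-block:
  n0: {j,t,y} / ∅
  n1: {y} / {y}
  n2: {w} / ∅
  n3: {t,w} / ∅
  n4: {t} / ∅
  n5: {j,t} / {j}
  n6: {j,w} / {y}

Backward fixpoint:
  live n0: ∅→{j,y}
  live n1: {j,y}→{j,y}
  live n2: {j,y}→{j,y}
  live n3: {j,y}→{j,y}
  live n4: {y}→{y}
  live n5: {j,y}→{y}
  live n6: {y}→∅

Interference:
  j↔{t,w,y}
  t↔{j,y}
  w↔{j,y}
  y↔{j,t,w}

Colouring:
  clique {j,t,y} ⇒ need ≥ 3
  3-colouring: R0={j}  R1={y}  R2={t,w}
  χ = 3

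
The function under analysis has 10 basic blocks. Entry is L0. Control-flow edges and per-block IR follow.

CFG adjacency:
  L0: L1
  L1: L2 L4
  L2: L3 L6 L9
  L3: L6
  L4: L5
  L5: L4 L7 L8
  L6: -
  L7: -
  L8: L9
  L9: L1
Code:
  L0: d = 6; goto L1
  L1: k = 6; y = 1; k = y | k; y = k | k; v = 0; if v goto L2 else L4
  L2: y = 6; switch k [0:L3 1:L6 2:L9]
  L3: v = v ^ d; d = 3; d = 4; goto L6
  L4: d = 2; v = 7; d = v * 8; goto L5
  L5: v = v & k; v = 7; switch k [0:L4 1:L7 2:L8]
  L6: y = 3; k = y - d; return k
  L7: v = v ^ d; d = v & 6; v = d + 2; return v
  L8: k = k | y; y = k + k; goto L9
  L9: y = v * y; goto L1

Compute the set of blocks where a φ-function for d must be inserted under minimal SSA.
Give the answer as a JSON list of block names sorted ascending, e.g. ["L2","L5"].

idom tree: L1←L0 L2←L1 L3←L2 L4←L1 L5←L4 L6←L2 L7←L5 L8←L5 L9←L1
Join-block Dom:
  L1: preds {L0,L9}: {L0} ∩ {L0,L1,L9} = {L0}; idom=L0
  L4: preds {L1,L5}: {L0,L1} ∩ {L0,L1,L4,L5} = {L0,L1}; idom=L1
  L6: preds {L2,L3}: {L0,L1,L2} ∩ {L0,L1,L2,L3} = {L0,L1,L2}; idom=L2
  L9: preds {L2,L8}: {L0,L1,L2} ∩ {L0,L1,L4,L5,L8} = {L0,L1}; idom=L1

DF derivation:
  L1←L0: walk · to L0
  L1←L9: walk L9→L1 to L0
  L4←L1: walk · to L1
  L4←L5: walk L5→L4 to L1
  L6←L2: walk · to L2
  L6←L3: walk L3 to L2
  L9←L2: walk L2 to L1
  L9←L8: walk L8→L5→L4 to L1
  L0 → ∅
  L1 → {L1}
  L2 → {L9}
  L3 → {L6}
  L4 → {L4,L9}
  L5 → {L4,L9}
  L6 → ∅
  L7 → ∅
  L8 → {L9}
  L9 → {L1}

φ for d: defs {L0,L3,L4,L7}
  DF⁺ = {L1,L4,L6,L9}

Answer: ["L1", "L4", "L6", "L9"]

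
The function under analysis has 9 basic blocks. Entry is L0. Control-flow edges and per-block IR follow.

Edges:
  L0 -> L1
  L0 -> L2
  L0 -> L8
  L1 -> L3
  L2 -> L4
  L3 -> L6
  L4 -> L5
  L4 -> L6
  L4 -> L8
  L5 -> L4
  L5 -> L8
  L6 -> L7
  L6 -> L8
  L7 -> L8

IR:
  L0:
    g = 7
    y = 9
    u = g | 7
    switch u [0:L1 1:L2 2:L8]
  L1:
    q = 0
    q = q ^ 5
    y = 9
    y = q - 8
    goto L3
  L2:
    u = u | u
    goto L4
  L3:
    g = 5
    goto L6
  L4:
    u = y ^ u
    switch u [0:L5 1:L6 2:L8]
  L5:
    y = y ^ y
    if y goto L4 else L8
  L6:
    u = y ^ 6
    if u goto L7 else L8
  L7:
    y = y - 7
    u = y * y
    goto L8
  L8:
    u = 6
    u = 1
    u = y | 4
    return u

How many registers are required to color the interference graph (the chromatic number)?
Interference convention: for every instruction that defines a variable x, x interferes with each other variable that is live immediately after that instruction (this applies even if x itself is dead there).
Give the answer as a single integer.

Answer: 2

Analysis:
Block summaries:
  L0: def={g,u,y} ue=∅
  L1: def={q,y} ue=∅
  L2: def={u} ue={u}
  L3: def={g} ue=∅
  L4: def={u} ue={u,y}
  L5: def={y} ue={y}
  L6: def={u} ue={y}
  L7: def={u,y} ue={y}
  L8: def={u} ue={y}

Liveness:
  L0: in=∅ out={u,y}
  L1: in=∅ out={y}
  L2: in={u,y} out={u,y}
  L3: in={y} out={y}
  L4: in={u,y} out={u,y}
  L5: in={u,y} out={u,y}
  L6: in={y} out={y}
  L7: in={y} out={y}
  L8: in={y} out=∅

Interference:
  g — {y}
  q — {y}
  u — {y}
  y — {g,q,u}

Colouring:
  clique {g,y} ⇒ need ≥ 2
  2-colouring: c0={y}  c1={g,q,u}
  χ = 2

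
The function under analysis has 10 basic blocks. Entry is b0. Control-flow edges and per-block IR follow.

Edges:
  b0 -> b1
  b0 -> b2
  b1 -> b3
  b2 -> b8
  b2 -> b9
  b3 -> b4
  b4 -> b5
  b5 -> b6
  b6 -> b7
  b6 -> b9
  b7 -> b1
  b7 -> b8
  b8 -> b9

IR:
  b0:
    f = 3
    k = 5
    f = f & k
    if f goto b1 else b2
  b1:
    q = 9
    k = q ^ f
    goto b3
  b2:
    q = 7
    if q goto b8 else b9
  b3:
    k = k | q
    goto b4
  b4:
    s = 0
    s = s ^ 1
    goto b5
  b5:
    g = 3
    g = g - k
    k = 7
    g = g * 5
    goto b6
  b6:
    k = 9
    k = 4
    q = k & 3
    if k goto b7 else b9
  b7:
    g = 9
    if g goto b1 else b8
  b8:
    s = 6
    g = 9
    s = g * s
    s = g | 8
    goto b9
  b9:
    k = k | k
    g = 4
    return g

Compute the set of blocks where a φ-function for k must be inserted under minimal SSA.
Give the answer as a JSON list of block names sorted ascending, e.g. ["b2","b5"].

Answer: ["b1", "b8", "b9"]

Derivation:
idom tree: b1←b0 b2←b0 b3←b1 b4←b3 b5←b4 b6←b5 b7←b6 b8←b0 b9←b0
Dom∩ at merges:
  b1: preds {b0,b7}: {b0} ∩ {b0,b1,b3,b4,b5,b6,b7} = {b0}; idom=b0
  b8: preds {b2,b7}: {b0,b2} ∩ {b0,b1,b3,b4,b5,b6,b7} = {b0}; idom=b0
  b9: preds {b2,b6,b8}: {b0,b2} ∩ {b0,b1,b3,b4,b5,b6} ∩ {b0,b8} = {b0}; idom=b0

Frontier:
  join b1 pred b0: · stop@b0
  join b1 pred b7: b7→b6→b5→b4→b3→b1 stop@b0
  join b8 pred b2: b2 stop@b0
  join b8 pred b7: b7→b6→b5→b4→b3→b1 stop@b0
  join b9 pred b2: b2 stop@b0
  join b9 pred b6: b6→b5→b4→b3→b1 stop@b0
  join b9 pred b8: b8 stop@b0
  b0: DF=∅
  b1: DF={b1,b8,b9}
  b2: DF={b8,b9}
  b3: DF={b1,b8,b9}
  b4: DF={b1,b8,b9}
  b5: DF={b1,b8,b9}
  b6: DF={b1,b8,b9}
  b7: DF={b1,b8}
  b8: DF={b9}
  b9: DF=∅

φ for k: defs {b0,b1,b3,b5,b6,b9}
  DF⁺ = {b1,b8,b9}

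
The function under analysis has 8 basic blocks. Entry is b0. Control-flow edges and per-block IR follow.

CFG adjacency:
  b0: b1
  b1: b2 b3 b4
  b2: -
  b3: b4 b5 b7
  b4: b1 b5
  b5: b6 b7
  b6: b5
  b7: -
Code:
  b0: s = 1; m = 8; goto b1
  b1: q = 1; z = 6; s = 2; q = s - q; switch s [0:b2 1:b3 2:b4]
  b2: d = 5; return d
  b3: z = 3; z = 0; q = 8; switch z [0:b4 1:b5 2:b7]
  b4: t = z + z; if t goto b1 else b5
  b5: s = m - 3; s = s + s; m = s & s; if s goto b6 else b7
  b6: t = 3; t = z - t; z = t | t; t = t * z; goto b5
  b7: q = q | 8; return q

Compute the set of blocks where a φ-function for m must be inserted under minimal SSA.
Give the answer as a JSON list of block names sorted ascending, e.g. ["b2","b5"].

idom tree: b1←b0 b2←b1 b3←b1 b4←b1 b5←b1 b6←b5 b7←b1
Join-block Dom:
  b1: preds {b0,b4}: {b0} ∩ {b0,b1,b4} = {b0}; idom=b0
  b4: preds {b1,b3}: {b0,b1} ∩ {b0,b1,b3} = {b0,b1}; idom=b1
  b5: preds {b3,b4,b6}: {b0,b1,b3} ∩ {b0,b1,b4} ∩ {b0,b1,b5,b6} = {b0,b1}; idom=b1
  b7: preds {b3,b5}: {b0,b1,b3} ∩ {b0,b1,b5} = {b0,b1}; idom=b1

DF derivation:
  join b1 pred b0: · stop@b0
  join b1 pred b4: b4→b1 stop@b0
  join b4 pred b1: · stop@b1
  join b4 pred b3: b3 stop@b1
  join b5 pred b3: b3 stop@b1
  join b5 pred b4: b4 stop@b1
  join b5 pred b6: b6→b5 stop@b1
  join b7 pred b3: b3 stop@b1
  join b7 pred b5: b5 stop@b1
  b0: DF=∅
  b1: DF={b1}
  b2: DF=∅
  b3: DF={b4,b5,b7}
  b4: DF={b1,b5}
  b5: DF={b5,b7}
  b6: DF={b5}
  b7: DF=∅

φ for m: defs {b0,b5}
  DF⁺ = {b5,b7}

Answer: ["b5", "b7"]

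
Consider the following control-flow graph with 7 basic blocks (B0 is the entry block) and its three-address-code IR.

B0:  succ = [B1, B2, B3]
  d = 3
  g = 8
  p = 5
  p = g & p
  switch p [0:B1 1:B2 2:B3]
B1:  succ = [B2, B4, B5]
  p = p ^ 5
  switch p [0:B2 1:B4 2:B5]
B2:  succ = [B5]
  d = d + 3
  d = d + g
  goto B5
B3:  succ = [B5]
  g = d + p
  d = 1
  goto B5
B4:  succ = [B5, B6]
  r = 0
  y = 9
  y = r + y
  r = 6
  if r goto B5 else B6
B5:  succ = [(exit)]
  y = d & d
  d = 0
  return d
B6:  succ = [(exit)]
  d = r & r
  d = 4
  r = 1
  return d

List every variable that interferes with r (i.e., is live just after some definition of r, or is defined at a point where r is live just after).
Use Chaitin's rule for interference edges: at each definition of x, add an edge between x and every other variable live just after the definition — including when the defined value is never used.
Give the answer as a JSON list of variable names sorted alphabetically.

Answer: ["d", "y"]

Derivation:
Block summaries:
  B0: def={d,g,p} ue=∅
  B1: def={p} ue={p}
  B2: def={d} ue={d,g}
  B3: def={d,g} ue={d,p}
  B4: def={r,y} ue=∅
  B5: def={d,y} ue={d}
  B6: def={d,r} ue={r}

Live sets:
  B0 li=∅ lo={d,g,p}
  B1 li={d,g,p} lo={d,g}
  B2 li={d,g} lo={d}
  B3 li={d,p} lo={d}
  B4 li={d} lo={d,r}
  B5 li={d} lo=∅
  B6 li={r} lo=∅

Interference:
  d — {g,p,r,y}
  g — {d,p}
  p — {d,g}
  r — {d,y}
  y — {d,r}

N(r) = ["d", "y"]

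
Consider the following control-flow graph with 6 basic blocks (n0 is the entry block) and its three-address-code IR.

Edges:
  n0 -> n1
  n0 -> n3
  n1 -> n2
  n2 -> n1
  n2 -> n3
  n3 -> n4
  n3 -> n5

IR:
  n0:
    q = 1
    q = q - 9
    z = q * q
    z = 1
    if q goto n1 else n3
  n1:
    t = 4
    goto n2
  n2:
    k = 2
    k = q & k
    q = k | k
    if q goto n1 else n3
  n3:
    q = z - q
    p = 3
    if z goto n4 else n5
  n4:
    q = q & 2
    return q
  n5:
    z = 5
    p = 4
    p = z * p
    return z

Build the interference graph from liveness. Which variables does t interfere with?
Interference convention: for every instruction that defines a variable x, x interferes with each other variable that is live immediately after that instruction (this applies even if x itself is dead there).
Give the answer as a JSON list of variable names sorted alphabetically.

Per-block:
  n0: def={q,z} ue=∅
  n1: def={t} ue=∅
  n2: def={k,q} ue={q}
  n3: def={p,q} ue={q,z}
  n4: def={q} ue={q}
  n5: def={p,z} ue=∅

Liveness:
  n0: in=∅ out={q,z}
  n1: in={q,z} out={q,z}
  n2: in={q,z} out={q,z}
  n3: in={q,z} out={q}
  n4: in={q} out=∅
  n5: in=∅ out=∅

Conflict graph:
  k: {q,z}
  p: {q,z}
  q: {k,p,t,z}
  t: {q,z}
  z: {k,p,q,t}

N(t) = ["q", "z"]

Answer: ["q", "z"]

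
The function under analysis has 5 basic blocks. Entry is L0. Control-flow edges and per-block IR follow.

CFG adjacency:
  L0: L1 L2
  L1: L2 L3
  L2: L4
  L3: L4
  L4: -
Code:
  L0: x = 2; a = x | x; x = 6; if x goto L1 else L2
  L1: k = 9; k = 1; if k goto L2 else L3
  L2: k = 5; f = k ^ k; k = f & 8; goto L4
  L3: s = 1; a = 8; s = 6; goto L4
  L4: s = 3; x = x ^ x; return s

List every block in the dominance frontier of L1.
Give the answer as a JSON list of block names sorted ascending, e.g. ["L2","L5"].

idom tree: L1←L0 L2←L0 L3←L1 L4←L0
Dom∩ at merges:
  L2: preds {L0,L1}: {L0} ∩ {L0,L1} = {L0}; idom=L0
  L4: preds {L2,L3}: {L0,L2} ∩ {L0,L1,L3} = {L0}; idom=L0

DF walk-up:
  join L2 pred L0: · stop@L0
  join L2 pred L1: L1 stop@L0
  join L4 pred L2: L2 stop@L0
  join L4 pred L3: L3→L1 stop@L0
  L0: DF=∅
  L1: DF={L2,L4}
  L2: DF={L4}
  L3: DF={L4}
  L4: DF=∅

DF(L1) = ["L2", "L4"]

Answer: ["L2", "L4"]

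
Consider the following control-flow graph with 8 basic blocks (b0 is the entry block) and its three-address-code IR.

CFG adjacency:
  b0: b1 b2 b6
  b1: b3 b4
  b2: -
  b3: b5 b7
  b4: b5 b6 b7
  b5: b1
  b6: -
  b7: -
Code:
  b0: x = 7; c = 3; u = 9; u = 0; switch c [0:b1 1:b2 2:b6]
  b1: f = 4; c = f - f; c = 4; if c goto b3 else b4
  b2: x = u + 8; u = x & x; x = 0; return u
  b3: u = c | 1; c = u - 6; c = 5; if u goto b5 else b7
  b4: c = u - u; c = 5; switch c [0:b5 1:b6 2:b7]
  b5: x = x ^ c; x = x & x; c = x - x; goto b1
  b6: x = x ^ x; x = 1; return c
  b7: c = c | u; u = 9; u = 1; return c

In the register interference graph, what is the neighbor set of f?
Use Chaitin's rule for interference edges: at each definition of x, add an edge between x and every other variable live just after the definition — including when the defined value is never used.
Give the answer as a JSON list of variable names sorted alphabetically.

Answer: ["u", "x"]

Analysis:
def/use:
  b0: def={c,u,x} ue=∅
  b1: def={c,f} ue=∅
  b2: def={u,x} ue={u}
  b3: def={c,u} ue={c}
  b4: def={c} ue={u}
  b5: def={c,x} ue={c,x}
  b6: def={x} ue={c,x}
  b7: def={c,u} ue={c,u}

Backward fixpoint:
  b0 li=∅ lo={c,u,x}
  b1 li={u,x} lo={c,u,x}
  b2 li={u} lo=∅
  b3 li={c,x} lo={c,u,x}
  b4 li={u,x} lo={c,u,x}
  b5 li={c,u,x} lo={u,x}
  b6 li={c,x} lo=∅
  b7 li={c,u} lo=∅

Interference:
  c↔{u,x}
  f↔{u,x}
  u↔{c,f,x}
  x↔{c,f,u}

N(f) = ["u", "x"]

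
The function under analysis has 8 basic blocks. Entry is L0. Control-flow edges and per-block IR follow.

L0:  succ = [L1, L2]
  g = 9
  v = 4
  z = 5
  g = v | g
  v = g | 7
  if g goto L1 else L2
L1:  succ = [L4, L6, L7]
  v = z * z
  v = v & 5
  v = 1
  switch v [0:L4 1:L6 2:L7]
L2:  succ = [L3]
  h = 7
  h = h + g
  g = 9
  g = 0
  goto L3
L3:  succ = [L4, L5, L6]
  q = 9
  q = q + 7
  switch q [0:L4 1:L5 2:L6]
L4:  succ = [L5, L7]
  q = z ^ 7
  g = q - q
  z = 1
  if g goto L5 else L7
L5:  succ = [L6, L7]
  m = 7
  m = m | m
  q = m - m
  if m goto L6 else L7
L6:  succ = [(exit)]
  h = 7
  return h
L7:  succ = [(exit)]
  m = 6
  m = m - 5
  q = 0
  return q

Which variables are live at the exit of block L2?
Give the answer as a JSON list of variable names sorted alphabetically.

Answer: ["z"]

Analysis:
Per-block:
  L0 def {g,v,z} use ∅
  L1 def {v} use {z}
  L2 def {g,h} use {g}
  L3 def {q} use ∅
  L4 def {g,q,z} use {z}
  L5 def {m,q} use ∅
  L6 def {h} use ∅
  L7 def {m,q} use ∅

Live sets:
  L0 li=∅ lo={g,z}
  L1 li={z} lo={z}
  L2 li={g,z} lo={z}
  L3 li={z} lo={z}
  L4 li={z} lo=∅
  L5 li=∅ lo=∅
  L6 li=∅ lo=∅
  L7 li=∅ lo=∅

live-out(L2) = ["z"]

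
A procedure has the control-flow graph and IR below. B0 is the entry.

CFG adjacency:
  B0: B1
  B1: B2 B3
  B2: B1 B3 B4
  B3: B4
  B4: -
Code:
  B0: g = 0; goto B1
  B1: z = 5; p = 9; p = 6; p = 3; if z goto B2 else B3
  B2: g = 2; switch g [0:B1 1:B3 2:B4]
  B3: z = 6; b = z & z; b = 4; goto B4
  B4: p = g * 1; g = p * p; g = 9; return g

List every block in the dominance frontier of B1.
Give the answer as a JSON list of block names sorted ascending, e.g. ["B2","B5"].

idom tree: B1←B0 B2←B1 B3←B1 B4←B1
Dom∩ at merges:
  B1: preds {B0,B2}: {B0} ∩ {B0,B1,B2} = {B0}; idom=B0
  B3: preds {B1,B2}: {B0,B1} ∩ {B0,B1,B2} = {B0,B1}; idom=B1
  B4: preds {B2,B3}: {B0,B1,B2} ∩ {B0,B1,B3} = {B0,B1}; idom=B1

DF walk-up:
  B1←B0: walk · to B0
  B1←B2: walk B2→B1 to B0
  B3←B1: walk · to B1
  B3←B2: walk B2 to B1
  B4←B2: walk B2 to B1
  B4←B3: walk B3 to B1
  DF(B0)=∅
  DF(B1)={B1}
  DF(B2)={B1,B3,B4}
  DF(B3)={B4}
  DF(B4)=∅

DF(B1) = ["B1"]

Answer: ["B1"]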